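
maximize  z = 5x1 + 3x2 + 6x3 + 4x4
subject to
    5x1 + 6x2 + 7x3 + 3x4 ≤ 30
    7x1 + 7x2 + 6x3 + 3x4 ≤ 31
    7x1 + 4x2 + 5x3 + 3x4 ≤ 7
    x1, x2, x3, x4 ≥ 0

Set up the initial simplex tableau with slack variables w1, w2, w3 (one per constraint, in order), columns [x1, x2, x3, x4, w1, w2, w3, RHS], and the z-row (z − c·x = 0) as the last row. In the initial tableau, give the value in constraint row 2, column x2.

7

Constraint 2 has coefficient 7 on x2.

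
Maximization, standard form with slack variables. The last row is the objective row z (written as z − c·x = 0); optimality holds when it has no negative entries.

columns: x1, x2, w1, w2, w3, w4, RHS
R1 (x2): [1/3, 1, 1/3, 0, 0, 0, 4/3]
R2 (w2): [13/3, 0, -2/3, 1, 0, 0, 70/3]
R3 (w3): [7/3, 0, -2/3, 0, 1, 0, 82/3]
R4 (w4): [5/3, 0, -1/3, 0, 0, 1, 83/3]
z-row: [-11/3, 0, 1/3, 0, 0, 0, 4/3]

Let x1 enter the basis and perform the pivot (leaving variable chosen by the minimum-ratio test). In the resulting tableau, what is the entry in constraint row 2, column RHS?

6

Ratio test on column x1 — row 1: (4/3)/(1/3) = 4; row 2: (70/3)/(13/3) = 70/13; row 3: (82/3)/(7/3) = 82/7; row 4: (83/3)/(5/3) = 83/5. Minimum is 4 at row 1 (x2 leaves); pivot element 1/3.
Divide row 1 by 1/3; eliminate column x1 from the other rows.
Row 2 update in column RHS: 70/3 − (13/3)·4 = 6.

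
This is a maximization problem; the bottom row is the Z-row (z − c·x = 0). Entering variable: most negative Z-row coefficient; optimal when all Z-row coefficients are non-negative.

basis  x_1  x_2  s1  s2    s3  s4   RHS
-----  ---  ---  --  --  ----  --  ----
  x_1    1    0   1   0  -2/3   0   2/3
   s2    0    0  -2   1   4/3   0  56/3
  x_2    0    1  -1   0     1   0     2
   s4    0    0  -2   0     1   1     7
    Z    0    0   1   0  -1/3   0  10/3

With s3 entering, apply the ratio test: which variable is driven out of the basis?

Column s3 entries and ratios — x_1: -2/3 ≤ 0, skip; s2: (56/3)/(4/3) = 14; x_2: 2/1 = 2; s4: 7/1 = 7.
Smallest ratio is 2 in the row of x_2, so x_2 leaves.

x_2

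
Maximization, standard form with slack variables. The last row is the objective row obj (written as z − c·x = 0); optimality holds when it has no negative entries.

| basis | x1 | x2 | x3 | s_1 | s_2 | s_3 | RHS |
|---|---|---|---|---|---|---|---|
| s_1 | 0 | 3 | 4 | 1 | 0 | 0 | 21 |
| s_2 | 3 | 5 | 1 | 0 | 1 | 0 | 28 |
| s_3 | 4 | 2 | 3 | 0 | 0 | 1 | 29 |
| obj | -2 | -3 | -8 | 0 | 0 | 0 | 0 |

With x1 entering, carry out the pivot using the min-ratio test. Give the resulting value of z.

Ratio test on column x1 — row 1: entry 0 ≤ 0; row 2: 28/3 = 28/3; row 3: 29/4 = 29/4. Minimum is 29/4 at row 3 (s_3 leaves); pivot element 4.
Pivot on row 3; the obj-row RHS becomes 0 − (-2)·(29/4) = 29/2.

29/2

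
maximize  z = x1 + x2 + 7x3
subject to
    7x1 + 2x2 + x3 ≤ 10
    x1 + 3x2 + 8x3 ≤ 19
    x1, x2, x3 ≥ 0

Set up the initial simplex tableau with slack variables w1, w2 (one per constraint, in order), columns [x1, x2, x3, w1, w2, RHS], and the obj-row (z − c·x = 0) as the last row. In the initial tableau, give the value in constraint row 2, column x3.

Constraint 2 has coefficient 8 on x3.

8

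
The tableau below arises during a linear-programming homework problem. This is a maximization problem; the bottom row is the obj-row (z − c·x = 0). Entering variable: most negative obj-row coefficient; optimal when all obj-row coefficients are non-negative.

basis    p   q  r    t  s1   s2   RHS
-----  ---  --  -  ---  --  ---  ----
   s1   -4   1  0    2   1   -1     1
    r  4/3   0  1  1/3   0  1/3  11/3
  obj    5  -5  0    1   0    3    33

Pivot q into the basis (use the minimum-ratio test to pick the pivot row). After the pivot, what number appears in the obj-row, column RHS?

Ratio test on column q — row 1: 1/1 = 1; row 2: entry 0 ≤ 0. Minimum is 1 at row 1 (s1 leaves); pivot element 1.
Divide row 1 by 1; eliminate column q from the other rows.
obj-row update in column RHS: 33 − (-5)·1 = 38.

38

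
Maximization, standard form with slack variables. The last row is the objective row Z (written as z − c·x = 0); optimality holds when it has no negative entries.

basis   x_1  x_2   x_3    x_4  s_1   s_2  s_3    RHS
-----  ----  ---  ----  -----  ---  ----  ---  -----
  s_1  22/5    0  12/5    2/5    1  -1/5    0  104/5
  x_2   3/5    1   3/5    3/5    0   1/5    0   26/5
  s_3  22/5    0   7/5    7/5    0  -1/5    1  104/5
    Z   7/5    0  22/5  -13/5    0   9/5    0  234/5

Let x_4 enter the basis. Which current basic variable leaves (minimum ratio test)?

x_2

Column x_4 entries and ratios — s_1: (104/5)/(2/5) = 52; x_2: (26/5)/(3/5) = 26/3; s_3: (104/5)/(7/5) = 104/7.
Smallest ratio is 26/3 in the row of x_2, so x_2 leaves.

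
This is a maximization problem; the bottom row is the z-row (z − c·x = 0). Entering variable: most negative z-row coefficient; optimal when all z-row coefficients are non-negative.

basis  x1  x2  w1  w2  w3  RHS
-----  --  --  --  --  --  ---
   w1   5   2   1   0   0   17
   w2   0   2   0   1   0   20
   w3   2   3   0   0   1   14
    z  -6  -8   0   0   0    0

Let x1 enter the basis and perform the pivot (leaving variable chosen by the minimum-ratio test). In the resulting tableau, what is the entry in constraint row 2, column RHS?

20

Ratio test on column x1 — row 1: 17/5 = 17/5; row 2: entry 0 ≤ 0; row 3: 14/2 = 7. Minimum is 17/5 at row 1 (w1 leaves); pivot element 5.
Divide row 1 by 5; eliminate column x1 from the other rows.
Row 2 update in column RHS: 20 − 0·(17/5) = 20.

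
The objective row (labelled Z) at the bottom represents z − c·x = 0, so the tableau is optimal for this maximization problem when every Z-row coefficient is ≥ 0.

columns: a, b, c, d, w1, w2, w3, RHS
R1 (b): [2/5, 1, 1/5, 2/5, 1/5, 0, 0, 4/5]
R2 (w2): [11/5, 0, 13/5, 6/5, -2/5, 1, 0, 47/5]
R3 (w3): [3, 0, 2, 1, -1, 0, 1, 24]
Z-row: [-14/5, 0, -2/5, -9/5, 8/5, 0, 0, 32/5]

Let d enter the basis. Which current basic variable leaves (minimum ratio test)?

b

Column d entries and ratios — b: (4/5)/(2/5) = 2; w2: (47/5)/(6/5) = 47/6; w3: 24/1 = 24.
Smallest ratio is 2 in the row of b, so b leaves.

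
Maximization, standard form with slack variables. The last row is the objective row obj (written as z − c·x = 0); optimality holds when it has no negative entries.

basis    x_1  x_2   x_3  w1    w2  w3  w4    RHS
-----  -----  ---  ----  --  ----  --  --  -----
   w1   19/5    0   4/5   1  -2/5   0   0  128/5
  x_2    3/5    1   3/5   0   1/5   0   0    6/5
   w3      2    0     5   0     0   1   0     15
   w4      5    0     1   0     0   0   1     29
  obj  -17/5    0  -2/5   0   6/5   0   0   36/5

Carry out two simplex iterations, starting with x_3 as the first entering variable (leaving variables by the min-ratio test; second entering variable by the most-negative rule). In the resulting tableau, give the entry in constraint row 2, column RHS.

Ratio test on column x_3 — row 1: (128/5)/(4/5) = 32; row 2: (6/5)/(3/5) = 2; row 3: 15/5 = 3; row 4: 29/1 = 29. Minimum is 2 at row 2 (x_2 leaves); pivot element 3/5.
Divide row 2 by 3/5; eliminate column x_3 from the other rows.
Second iteration: most negative obj-row entry is -3 in column x_1, so x_1 enters.
Ratio test on column x_1 — row 1: 24/3 = 8; row 2: 2/1 = 2; row 3: entry -3 ≤ 0; row 4: 27/4 = 27/4. Minimum is 2 at row 2 (x_3 leaves); pivot element 1.
Divide row 2 by 1; eliminate column x_1 from the other rows.
After both pivots, the entry at constraint row 2, column RHS is 2.

2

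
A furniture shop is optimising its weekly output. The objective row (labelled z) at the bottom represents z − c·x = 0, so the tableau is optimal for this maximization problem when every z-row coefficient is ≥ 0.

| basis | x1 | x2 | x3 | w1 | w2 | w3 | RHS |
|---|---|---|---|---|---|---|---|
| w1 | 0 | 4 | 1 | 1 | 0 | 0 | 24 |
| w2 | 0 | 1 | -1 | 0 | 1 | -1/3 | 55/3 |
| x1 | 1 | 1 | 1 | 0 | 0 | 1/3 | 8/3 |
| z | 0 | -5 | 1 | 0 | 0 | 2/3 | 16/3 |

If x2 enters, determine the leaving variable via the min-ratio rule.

Column x2 entries and ratios — w1: 24/4 = 6; w2: (55/3)/1 = 55/3; x1: (8/3)/1 = 8/3.
Smallest ratio is 8/3 in the row of x1, so x1 leaves.

x1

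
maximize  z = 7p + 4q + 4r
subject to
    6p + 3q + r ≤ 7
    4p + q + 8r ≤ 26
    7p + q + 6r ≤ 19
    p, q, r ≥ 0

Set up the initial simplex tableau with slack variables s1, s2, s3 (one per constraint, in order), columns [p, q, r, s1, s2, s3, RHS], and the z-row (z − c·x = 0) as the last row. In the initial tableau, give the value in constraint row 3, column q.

Constraint 3 has coefficient 1 on q.

1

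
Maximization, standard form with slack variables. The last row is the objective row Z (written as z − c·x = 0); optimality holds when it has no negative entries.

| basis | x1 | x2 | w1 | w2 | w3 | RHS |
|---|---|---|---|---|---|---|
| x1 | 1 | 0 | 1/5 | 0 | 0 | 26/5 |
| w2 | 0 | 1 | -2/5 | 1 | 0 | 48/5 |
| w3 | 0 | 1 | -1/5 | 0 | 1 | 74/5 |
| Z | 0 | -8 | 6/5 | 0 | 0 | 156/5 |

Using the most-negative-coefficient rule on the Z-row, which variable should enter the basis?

x2

Negative Z-row entries: x2: -8.
The most negative is -8 in column x2, so x2 enters.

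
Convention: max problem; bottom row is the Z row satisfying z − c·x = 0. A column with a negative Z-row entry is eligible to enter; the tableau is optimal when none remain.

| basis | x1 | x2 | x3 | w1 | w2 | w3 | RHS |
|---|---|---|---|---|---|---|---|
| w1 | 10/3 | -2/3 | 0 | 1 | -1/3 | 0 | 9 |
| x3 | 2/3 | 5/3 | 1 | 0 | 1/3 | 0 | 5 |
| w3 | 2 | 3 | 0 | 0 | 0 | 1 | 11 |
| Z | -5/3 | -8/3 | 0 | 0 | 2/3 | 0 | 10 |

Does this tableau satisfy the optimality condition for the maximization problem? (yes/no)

The Z-row has a negative entry -8/3 in column x2, so it is not optimal.

no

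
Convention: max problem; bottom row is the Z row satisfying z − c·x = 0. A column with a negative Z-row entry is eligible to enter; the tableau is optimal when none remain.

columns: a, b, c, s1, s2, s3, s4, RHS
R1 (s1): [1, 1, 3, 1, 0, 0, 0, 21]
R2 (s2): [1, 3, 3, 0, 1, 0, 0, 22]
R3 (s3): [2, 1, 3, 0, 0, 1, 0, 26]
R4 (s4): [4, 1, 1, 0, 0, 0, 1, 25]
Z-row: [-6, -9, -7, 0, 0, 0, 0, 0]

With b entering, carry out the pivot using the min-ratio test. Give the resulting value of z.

66

Ratio test on column b — row 1: 21/1 = 21; row 2: 22/3 = 22/3; row 3: 26/1 = 26; row 4: 25/1 = 25. Minimum is 22/3 at row 2 (s2 leaves); pivot element 3.
Pivot on row 2; the Z-row RHS becomes 0 − (-9)·(22/3) = 66.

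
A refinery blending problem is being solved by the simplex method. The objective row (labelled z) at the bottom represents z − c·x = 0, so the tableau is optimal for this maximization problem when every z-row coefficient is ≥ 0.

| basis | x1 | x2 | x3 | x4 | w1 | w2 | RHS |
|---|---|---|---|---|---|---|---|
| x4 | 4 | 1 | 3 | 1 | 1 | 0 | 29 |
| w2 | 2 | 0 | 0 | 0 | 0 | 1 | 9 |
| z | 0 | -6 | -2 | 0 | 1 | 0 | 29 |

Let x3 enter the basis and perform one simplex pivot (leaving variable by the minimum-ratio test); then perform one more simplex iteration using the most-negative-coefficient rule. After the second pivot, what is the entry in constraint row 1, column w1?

1

Ratio test on column x3 — row 1: 29/3 = 29/3; row 2: entry 0 ≤ 0. Minimum is 29/3 at row 1 (x4 leaves); pivot element 3.
Divide row 1 by 3; eliminate column x3 from the other rows.
Second iteration: most negative z-row entry is -16/3 in column x2, so x2 enters.
Ratio test on column x2 — row 1: (29/3)/(1/3) = 29; row 2: entry 0 ≤ 0. Minimum is 29 at row 1 (x3 leaves); pivot element 1/3.
Divide row 1 by 1/3; eliminate column x2 from the other rows.
After both pivots, the entry at constraint row 1, column w1 is 1.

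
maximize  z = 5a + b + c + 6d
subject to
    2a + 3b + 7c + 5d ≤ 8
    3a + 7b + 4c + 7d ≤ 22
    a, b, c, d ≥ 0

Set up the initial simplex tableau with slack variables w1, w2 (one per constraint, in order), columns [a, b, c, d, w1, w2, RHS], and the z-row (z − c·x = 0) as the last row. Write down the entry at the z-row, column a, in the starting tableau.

-5

The z-row carries the negated objective coefficients: the a entry is -5.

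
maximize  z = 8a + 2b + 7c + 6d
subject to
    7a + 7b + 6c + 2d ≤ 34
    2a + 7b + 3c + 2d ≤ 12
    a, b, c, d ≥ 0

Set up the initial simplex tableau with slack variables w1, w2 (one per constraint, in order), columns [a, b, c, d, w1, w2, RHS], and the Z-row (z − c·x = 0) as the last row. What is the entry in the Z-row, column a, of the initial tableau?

-8

The Z-row carries the negated objective coefficients: the a entry is -8.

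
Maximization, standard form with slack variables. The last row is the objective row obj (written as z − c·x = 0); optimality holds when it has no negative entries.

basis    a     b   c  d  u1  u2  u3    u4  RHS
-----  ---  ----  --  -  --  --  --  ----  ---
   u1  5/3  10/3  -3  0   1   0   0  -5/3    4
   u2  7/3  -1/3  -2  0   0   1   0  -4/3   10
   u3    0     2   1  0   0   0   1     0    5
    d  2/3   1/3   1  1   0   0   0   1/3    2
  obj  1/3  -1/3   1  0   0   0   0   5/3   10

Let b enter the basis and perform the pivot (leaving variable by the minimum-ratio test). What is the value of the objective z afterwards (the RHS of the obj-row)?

52/5

Ratio test on column b — row 1: 4/(10/3) = 6/5; row 2: entry -1/3 ≤ 0; row 3: 5/2 = 5/2; row 4: 2/(1/3) = 6. Minimum is 6/5 at row 1 (u1 leaves); pivot element 10/3.
Pivot on row 1; the obj-row RHS becomes 10 − (-1/3)·(6/5) = 52/5.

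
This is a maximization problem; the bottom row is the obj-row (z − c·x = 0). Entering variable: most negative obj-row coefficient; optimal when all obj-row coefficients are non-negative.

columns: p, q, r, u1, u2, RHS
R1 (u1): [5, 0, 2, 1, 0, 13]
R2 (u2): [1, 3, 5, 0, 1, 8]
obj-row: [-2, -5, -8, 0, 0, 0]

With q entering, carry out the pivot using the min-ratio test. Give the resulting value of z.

40/3

Ratio test on column q — row 1: entry 0 ≤ 0; row 2: 8/3 = 8/3. Minimum is 8/3 at row 2 (u2 leaves); pivot element 3.
Pivot on row 2; the obj-row RHS becomes 0 − (-5)·(8/3) = 40/3.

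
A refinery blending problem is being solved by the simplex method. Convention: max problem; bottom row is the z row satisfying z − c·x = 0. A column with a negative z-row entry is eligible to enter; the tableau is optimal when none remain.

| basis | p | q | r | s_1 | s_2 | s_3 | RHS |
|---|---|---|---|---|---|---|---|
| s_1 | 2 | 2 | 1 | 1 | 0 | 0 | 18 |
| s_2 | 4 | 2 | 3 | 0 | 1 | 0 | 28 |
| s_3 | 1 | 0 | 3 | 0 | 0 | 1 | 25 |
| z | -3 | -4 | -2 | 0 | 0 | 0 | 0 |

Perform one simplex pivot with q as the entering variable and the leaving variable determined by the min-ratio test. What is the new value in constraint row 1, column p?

Ratio test on column q — row 1: 18/2 = 9; row 2: 28/2 = 14; row 3: entry 0 ≤ 0. Minimum is 9 at row 1 (s_1 leaves); pivot element 2.
Divide row 1 by 2; eliminate column q from the other rows.
In the new row 1, the p entry is the old entry divided by the pivot: 2/2 = 1.

1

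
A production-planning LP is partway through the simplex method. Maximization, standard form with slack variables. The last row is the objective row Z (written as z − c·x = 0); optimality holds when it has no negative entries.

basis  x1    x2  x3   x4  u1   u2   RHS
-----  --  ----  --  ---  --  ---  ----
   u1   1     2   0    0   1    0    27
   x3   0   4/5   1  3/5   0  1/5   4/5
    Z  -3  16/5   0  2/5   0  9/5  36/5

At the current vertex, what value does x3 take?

4/5

x3 is basic (row 2); its value is the RHS of that row, 4/5.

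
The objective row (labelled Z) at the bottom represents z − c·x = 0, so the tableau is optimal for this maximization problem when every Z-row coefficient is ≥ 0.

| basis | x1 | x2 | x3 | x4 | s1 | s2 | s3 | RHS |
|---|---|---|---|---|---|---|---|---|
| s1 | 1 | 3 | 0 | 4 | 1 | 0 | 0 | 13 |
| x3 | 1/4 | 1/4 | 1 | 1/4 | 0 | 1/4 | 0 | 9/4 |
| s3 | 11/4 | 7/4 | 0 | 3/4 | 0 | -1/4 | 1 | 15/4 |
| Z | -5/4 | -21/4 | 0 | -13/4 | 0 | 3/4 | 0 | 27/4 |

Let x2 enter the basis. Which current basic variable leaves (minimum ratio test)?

Column x2 entries and ratios — s1: 13/3 = 13/3; x3: (9/4)/(1/4) = 9; s3: (15/4)/(7/4) = 15/7.
Smallest ratio is 15/7 in the row of s3, so s3 leaves.

s3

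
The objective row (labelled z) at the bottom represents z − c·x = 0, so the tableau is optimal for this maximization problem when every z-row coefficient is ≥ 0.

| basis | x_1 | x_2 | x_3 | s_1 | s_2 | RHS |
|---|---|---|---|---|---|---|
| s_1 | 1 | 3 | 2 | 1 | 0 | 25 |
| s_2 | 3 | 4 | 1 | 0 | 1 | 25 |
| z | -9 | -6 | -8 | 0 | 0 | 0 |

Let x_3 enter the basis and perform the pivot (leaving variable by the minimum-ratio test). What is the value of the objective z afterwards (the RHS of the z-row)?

Ratio test on column x_3 — row 1: 25/2 = 25/2; row 2: 25/1 = 25. Minimum is 25/2 at row 1 (s_1 leaves); pivot element 2.
Pivot on row 1; the z-row RHS becomes 0 − (-8)·(25/2) = 100.

100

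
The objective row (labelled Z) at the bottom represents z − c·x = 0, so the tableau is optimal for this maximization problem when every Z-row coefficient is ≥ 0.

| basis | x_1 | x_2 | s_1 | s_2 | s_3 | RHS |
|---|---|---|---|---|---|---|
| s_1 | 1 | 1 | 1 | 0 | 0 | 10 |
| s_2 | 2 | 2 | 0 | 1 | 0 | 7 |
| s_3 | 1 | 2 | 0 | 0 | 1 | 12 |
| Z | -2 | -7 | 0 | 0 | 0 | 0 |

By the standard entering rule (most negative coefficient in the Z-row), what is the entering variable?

x_2

Negative Z-row entries: x_1: -2, x_2: -7.
The most negative is -7 in column x_2, so x_2 enters.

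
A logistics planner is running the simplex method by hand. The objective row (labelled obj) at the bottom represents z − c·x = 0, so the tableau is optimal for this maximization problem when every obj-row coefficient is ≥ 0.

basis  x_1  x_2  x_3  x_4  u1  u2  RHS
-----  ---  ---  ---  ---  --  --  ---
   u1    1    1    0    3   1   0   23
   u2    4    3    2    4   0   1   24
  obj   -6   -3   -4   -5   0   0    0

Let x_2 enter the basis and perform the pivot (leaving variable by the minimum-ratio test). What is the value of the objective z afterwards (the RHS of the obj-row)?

24

Ratio test on column x_2 — row 1: 23/1 = 23; row 2: 24/3 = 8. Minimum is 8 at row 2 (u2 leaves); pivot element 3.
Pivot on row 2; the obj-row RHS becomes 0 − (-3)·8 = 24.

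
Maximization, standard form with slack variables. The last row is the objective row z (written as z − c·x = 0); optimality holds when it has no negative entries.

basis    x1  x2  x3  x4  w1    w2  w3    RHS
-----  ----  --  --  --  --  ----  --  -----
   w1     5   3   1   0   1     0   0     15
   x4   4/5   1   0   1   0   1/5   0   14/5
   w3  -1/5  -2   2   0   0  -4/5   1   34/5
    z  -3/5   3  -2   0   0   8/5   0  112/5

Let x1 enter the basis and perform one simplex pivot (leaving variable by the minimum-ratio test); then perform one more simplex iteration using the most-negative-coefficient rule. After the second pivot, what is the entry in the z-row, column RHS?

Ratio test on column x1 — row 1: 15/5 = 3; row 2: (14/5)/(4/5) = 7/2; row 3: entry -1/5 ≤ 0. Minimum is 3 at row 1 (w1 leaves); pivot element 5.
Divide row 1 by 5; eliminate column x1 from the other rows.
Second iteration: most negative z-row entry is -47/25 in column x3, so x3 enters.
Ratio test on column x3 — row 1: 3/(1/5) = 15; row 2: entry -4/25 ≤ 0; row 3: (37/5)/(51/25) = 185/51. Minimum is 185/51 at row 3 (w3 leaves); pivot element 51/25.
Divide row 3 by 51/25; eliminate column x3 from the other rows.
After both pivots, the entry at the z-row, column RHS is 1582/51.

1582/51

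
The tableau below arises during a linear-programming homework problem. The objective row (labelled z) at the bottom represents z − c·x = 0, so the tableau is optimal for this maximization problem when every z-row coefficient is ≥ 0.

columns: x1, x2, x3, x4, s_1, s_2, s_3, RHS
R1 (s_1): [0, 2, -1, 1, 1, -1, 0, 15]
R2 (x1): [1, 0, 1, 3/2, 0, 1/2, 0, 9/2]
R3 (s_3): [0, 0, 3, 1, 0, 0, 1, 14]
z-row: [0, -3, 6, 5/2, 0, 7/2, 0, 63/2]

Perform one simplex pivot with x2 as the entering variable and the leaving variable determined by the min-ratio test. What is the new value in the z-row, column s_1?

3/2

Ratio test on column x2 — row 1: 15/2 = 15/2; row 2: entry 0 ≤ 0; row 3: entry 0 ≤ 0. Minimum is 15/2 at row 1 (s_1 leaves); pivot element 2.
Divide row 1 by 2; eliminate column x2 from the other rows.
z-row update in column s_1: 0 − (-3)·(1/2) = 3/2.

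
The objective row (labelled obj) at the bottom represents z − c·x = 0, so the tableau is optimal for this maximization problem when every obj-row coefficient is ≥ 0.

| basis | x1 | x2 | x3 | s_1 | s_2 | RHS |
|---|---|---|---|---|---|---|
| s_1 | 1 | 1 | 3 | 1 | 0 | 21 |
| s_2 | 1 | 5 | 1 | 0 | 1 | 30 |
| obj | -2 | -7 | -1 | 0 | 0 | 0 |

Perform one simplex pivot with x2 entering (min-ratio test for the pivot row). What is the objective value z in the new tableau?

42

Ratio test on column x2 — row 1: 21/1 = 21; row 2: 30/5 = 6. Minimum is 6 at row 2 (s_2 leaves); pivot element 5.
Pivot on row 2; the obj-row RHS becomes 0 − (-7)·6 = 42.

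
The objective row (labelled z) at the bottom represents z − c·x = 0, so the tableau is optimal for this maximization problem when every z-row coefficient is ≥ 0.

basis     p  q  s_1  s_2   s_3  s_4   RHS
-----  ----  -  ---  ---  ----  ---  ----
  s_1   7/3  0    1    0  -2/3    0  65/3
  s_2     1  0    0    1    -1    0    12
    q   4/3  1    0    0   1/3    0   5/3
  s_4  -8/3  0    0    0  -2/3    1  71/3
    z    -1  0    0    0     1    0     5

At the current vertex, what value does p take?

0

p is not in the basis, so in the current basic feasible solution p = 0.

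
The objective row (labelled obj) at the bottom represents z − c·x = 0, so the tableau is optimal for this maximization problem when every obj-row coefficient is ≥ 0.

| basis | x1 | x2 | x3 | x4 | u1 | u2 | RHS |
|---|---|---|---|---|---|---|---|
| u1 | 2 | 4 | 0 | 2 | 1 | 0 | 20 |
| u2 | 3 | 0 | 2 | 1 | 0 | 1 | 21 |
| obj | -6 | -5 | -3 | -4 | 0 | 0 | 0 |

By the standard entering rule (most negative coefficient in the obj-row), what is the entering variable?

Negative obj-row entries: x1: -6, x2: -5, x3: -3, x4: -4.
The most negative is -6 in column x1, so x1 enters.

x1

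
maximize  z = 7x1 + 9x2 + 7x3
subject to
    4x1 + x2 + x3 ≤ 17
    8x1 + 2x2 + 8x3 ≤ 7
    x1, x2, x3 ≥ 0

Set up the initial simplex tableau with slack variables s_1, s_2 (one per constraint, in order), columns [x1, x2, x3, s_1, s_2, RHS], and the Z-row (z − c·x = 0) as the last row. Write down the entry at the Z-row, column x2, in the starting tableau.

The Z-row carries the negated objective coefficients: the x2 entry is -9.

-9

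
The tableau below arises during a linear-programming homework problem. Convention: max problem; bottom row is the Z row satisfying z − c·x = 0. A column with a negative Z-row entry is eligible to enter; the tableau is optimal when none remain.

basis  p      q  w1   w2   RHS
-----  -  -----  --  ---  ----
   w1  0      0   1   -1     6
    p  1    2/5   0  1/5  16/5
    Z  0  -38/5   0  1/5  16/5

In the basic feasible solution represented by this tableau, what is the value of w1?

6

w1 is basic (row 1); its value is the RHS of that row, 6.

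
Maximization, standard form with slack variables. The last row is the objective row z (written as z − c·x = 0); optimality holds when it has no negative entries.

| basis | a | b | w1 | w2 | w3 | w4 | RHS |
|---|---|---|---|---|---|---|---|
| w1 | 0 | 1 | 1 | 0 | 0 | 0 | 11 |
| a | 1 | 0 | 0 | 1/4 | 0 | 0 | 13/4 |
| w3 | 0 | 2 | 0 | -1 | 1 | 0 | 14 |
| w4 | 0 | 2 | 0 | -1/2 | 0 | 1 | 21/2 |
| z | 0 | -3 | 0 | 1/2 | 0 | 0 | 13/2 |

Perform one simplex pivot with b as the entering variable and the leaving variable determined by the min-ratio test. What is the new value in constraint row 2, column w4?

Ratio test on column b — row 1: 11/1 = 11; row 2: entry 0 ≤ 0; row 3: 14/2 = 7; row 4: (21/2)/2 = 21/4. Minimum is 21/4 at row 4 (w4 leaves); pivot element 2.
Divide row 4 by 2; eliminate column b from the other rows.
Row 2 update in column w4: 0 − 0·(1/2) = 0.

0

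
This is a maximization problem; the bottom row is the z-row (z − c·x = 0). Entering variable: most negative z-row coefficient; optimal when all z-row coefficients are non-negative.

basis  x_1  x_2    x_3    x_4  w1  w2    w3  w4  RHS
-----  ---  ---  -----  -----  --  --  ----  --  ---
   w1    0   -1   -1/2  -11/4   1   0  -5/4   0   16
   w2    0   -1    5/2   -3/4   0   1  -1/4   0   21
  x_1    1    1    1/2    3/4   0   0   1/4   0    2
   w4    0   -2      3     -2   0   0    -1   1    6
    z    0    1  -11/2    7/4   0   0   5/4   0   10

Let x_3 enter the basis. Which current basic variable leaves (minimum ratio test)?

w4

Column x_3 entries and ratios — w1: -1/2 ≤ 0, skip; w2: 21/(5/2) = 42/5; x_1: 2/(1/2) = 4; w4: 6/3 = 2.
Smallest ratio is 2 in the row of w4, so w4 leaves.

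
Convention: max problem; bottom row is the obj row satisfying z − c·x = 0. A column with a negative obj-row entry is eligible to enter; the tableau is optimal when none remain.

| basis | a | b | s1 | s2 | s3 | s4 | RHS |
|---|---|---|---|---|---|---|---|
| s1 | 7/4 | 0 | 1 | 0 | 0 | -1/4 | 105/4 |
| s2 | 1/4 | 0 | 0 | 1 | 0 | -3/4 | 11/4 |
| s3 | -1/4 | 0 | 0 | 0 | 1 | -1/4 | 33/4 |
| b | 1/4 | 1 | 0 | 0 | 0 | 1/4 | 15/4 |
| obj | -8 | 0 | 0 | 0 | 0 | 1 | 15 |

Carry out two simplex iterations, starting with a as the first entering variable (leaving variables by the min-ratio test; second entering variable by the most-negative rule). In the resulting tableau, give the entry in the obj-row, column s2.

Ratio test on column a — row 1: (105/4)/(7/4) = 15; row 2: (11/4)/(1/4) = 11; row 3: entry -1/4 ≤ 0; row 4: (15/4)/(1/4) = 15. Minimum is 11 at row 2 (s2 leaves); pivot element 1/4.
Divide row 2 by 1/4; eliminate column a from the other rows.
Second iteration: most negative obj-row entry is -23 in column s4, so s4 enters.
Ratio test on column s4 — row 1: 7/5 = 7/5; row 2: entry -3 ≤ 0; row 3: entry -1 ≤ 0; row 4: 1/1 = 1. Minimum is 1 at row 4 (b leaves); pivot element 1.
Divide row 4 by 1; eliminate column s4 from the other rows.
After both pivots, the entry at the obj-row, column s2 is 9.

9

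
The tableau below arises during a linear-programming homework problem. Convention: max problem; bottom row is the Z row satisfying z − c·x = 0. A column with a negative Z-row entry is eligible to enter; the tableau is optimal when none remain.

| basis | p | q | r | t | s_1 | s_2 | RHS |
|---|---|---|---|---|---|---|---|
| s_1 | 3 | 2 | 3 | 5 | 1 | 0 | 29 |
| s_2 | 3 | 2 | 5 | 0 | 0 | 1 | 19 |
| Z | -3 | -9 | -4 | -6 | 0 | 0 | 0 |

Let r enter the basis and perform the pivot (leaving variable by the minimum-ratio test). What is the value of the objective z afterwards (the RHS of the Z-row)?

76/5

Ratio test on column r — row 1: 29/3 = 29/3; row 2: 19/5 = 19/5. Minimum is 19/5 at row 2 (s_2 leaves); pivot element 5.
Pivot on row 2; the Z-row RHS becomes 0 − (-4)·(19/5) = 76/5.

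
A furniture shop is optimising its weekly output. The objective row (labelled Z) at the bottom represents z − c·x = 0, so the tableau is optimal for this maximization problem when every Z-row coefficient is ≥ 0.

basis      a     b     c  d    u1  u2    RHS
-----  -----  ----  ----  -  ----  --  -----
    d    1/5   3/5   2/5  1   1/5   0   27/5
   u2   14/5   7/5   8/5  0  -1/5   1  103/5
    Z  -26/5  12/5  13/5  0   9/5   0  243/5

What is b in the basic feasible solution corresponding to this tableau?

0

b is not in the basis, so in the current basic feasible solution b = 0.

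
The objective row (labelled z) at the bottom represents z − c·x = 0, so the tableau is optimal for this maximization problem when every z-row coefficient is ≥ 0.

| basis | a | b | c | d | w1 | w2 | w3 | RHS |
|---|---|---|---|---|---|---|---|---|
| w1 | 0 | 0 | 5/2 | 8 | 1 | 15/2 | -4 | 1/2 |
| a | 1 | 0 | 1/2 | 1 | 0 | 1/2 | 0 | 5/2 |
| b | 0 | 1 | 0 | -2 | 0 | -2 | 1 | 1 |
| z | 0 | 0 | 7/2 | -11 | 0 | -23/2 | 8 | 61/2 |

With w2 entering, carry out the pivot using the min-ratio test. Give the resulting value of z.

469/15

Ratio test on column w2 — row 1: (1/2)/(15/2) = 1/15; row 2: (5/2)/(1/2) = 5; row 3: entry -2 ≤ 0. Minimum is 1/15 at row 1 (w1 leaves); pivot element 15/2.
Pivot on row 1; the z-row RHS becomes 61/2 − (-23/2)·(1/15) = 469/15.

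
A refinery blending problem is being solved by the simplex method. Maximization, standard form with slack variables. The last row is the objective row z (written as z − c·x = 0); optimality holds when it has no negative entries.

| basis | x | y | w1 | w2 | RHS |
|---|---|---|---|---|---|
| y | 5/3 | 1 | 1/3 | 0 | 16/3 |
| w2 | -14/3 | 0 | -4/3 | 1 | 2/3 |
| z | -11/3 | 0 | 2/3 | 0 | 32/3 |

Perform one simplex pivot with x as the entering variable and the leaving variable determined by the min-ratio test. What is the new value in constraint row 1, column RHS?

16/5

Ratio test on column x — row 1: (16/3)/(5/3) = 16/5; row 2: entry -14/3 ≤ 0. Minimum is 16/5 at row 1 (y leaves); pivot element 5/3.
Divide row 1 by 5/3; eliminate column x from the other rows.
In the new row 1, the RHS entry is the old entry divided by the pivot: (16/3)/(5/3) = 16/5.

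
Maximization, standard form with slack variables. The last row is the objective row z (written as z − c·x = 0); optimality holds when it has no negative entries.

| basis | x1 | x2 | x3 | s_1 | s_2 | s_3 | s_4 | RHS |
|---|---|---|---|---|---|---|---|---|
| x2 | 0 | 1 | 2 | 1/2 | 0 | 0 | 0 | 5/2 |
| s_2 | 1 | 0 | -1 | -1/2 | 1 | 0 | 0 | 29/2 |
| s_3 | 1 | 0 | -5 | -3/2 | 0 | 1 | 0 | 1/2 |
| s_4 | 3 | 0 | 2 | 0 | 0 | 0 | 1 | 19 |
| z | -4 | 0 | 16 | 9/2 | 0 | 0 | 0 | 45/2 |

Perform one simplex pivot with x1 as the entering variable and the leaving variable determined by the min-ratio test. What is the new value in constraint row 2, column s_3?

Ratio test on column x1 — row 1: entry 0 ≤ 0; row 2: (29/2)/1 = 29/2; row 3: (1/2)/1 = 1/2; row 4: 19/3 = 19/3. Minimum is 1/2 at row 3 (s_3 leaves); pivot element 1.
Divide row 3 by 1; eliminate column x1 from the other rows.
Row 2 update in column s_3: 0 − 1·1 = -1.

-1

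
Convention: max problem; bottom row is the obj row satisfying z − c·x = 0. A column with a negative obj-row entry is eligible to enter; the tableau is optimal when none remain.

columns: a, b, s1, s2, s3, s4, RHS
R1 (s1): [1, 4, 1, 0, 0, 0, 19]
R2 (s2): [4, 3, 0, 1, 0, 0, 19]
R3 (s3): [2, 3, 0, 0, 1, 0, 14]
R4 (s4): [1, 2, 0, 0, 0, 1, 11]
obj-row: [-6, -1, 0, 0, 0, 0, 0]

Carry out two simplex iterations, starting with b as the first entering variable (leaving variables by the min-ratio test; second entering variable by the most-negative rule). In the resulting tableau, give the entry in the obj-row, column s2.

Ratio test on column b — row 1: 19/4 = 19/4; row 2: 19/3 = 19/3; row 3: 14/3 = 14/3; row 4: 11/2 = 11/2. Minimum is 14/3 at row 3 (s3 leaves); pivot element 3.
Divide row 3 by 3; eliminate column b from the other rows.
Second iteration: most negative obj-row entry is -16/3 in column a, so a enters.
Ratio test on column a — row 1: entry -5/3 ≤ 0; row 2: 5/2 = 5/2; row 3: (14/3)/(2/3) = 7; row 4: entry -1/3 ≤ 0. Minimum is 5/2 at row 2 (s2 leaves); pivot element 2.
Divide row 2 by 2; eliminate column a from the other rows.
After both pivots, the entry at the obj-row, column s2 is 8/3.

8/3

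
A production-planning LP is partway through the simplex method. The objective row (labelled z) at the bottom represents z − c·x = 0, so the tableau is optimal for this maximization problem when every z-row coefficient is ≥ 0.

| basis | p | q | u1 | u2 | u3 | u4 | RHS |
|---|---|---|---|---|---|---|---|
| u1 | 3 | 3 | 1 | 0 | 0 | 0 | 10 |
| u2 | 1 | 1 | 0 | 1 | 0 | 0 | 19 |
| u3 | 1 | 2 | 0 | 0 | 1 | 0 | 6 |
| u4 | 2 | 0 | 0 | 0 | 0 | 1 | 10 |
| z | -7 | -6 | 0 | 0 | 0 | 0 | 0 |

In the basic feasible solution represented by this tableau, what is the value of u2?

19

u2 is basic (row 2); its value is the RHS of that row, 19.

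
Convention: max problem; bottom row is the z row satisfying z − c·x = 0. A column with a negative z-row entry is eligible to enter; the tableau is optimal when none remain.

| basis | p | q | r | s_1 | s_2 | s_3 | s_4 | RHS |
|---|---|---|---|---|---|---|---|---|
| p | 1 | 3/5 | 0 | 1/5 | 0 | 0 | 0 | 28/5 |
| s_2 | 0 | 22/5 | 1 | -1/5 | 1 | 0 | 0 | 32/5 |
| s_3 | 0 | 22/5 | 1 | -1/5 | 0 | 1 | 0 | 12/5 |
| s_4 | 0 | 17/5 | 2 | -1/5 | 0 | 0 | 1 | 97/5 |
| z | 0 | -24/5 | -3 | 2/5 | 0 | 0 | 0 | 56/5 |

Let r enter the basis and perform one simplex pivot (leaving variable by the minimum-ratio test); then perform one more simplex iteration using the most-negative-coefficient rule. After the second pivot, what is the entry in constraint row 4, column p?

Ratio test on column r — row 1: entry 0 ≤ 0; row 2: (32/5)/1 = 32/5; row 3: (12/5)/1 = 12/5; row 4: (97/5)/2 = 97/10. Minimum is 12/5 at row 3 (s_3 leaves); pivot element 1.
Divide row 3 by 1; eliminate column r from the other rows.
Second iteration: most negative z-row entry is -1/5 in column s_1, so s_1 enters.
Ratio test on column s_1 — row 1: (28/5)/(1/5) = 28; row 2: entry 0 ≤ 0; row 3: entry -1/5 ≤ 0; row 4: (73/5)/(1/5) = 73. Minimum is 28 at row 1 (p leaves); pivot element 1/5.
Divide row 1 by 1/5; eliminate column s_1 from the other rows.
After both pivots, the entry at constraint row 4, column p is -1.

-1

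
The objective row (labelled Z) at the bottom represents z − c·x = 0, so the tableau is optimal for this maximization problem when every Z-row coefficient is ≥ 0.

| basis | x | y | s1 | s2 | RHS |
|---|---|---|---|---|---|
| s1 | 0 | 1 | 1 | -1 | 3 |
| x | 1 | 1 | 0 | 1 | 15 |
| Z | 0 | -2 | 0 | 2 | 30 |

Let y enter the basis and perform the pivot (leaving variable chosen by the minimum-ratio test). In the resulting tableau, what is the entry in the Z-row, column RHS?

36

Ratio test on column y — row 1: 3/1 = 3; row 2: 15/1 = 15. Minimum is 3 at row 1 (s1 leaves); pivot element 1.
Divide row 1 by 1; eliminate column y from the other rows.
Z-row update in column RHS: 30 − (-2)·3 = 36.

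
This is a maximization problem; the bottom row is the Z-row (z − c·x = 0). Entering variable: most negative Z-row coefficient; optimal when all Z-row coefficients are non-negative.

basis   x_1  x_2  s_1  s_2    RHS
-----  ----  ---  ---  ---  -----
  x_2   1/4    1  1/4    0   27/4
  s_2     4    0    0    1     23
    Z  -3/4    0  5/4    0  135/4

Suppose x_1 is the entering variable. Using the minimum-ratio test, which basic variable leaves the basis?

s_2

Column x_1 entries and ratios — x_2: (27/4)/(1/4) = 27; s_2: 23/4 = 23/4.
Smallest ratio is 23/4 in the row of s_2, so s_2 leaves.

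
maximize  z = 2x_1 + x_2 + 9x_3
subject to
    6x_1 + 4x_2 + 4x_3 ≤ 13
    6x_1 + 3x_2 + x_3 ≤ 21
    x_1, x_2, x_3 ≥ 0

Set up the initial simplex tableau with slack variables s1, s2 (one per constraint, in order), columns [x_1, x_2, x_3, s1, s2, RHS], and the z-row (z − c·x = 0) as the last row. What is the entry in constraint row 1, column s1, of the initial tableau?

Slack s1 belongs to constraint 1; its column is the unit vector e_1, so the entry in row 1 is 1.

1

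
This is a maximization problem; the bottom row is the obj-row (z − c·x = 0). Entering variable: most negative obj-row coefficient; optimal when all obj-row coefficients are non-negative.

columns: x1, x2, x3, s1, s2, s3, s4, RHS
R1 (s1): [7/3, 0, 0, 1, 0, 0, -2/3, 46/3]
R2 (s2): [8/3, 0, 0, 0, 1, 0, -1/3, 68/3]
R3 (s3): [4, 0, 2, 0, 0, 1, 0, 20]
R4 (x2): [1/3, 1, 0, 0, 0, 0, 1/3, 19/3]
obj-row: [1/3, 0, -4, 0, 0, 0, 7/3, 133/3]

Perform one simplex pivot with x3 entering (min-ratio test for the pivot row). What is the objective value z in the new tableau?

253/3

Ratio test on column x3 — row 1: entry 0 ≤ 0; row 2: entry 0 ≤ 0; row 3: 20/2 = 10; row 4: entry 0 ≤ 0. Minimum is 10 at row 3 (s3 leaves); pivot element 2.
Pivot on row 3; the obj-row RHS becomes 133/3 − (-4)·10 = 253/3.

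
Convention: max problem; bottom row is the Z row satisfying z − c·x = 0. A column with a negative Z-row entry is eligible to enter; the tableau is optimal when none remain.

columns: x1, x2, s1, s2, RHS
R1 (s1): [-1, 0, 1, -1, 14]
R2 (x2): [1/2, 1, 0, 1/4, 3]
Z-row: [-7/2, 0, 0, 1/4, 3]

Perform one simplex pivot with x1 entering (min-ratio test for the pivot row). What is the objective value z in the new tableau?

Ratio test on column x1 — row 1: entry -1 ≤ 0; row 2: 3/(1/2) = 6. Minimum is 6 at row 2 (x2 leaves); pivot element 1/2.
Pivot on row 2; the Z-row RHS becomes 3 − (-7/2)·6 = 24.

24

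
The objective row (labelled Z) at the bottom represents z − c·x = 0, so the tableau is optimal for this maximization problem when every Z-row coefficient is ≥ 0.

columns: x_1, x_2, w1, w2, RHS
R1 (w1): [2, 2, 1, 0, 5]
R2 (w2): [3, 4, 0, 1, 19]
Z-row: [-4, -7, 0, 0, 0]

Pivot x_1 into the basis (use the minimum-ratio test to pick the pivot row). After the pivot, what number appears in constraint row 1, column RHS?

5/2

Ratio test on column x_1 — row 1: 5/2 = 5/2; row 2: 19/3 = 19/3. Minimum is 5/2 at row 1 (w1 leaves); pivot element 2.
Divide row 1 by 2; eliminate column x_1 from the other rows.
In the new row 1, the RHS entry is the old entry divided by the pivot: 5/2 = 5/2.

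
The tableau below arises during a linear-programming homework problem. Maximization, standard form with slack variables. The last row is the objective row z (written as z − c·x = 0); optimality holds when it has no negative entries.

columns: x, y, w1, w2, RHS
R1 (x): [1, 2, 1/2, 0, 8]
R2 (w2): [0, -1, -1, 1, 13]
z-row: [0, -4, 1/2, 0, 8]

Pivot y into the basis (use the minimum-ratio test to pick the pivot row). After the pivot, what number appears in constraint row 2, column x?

1/2

Ratio test on column y — row 1: 8/2 = 4; row 2: entry -1 ≤ 0. Minimum is 4 at row 1 (x leaves); pivot element 2.
Divide row 1 by 2; eliminate column y from the other rows.
Row 2 update in column x: 0 − (-1)·(1/2) = 1/2.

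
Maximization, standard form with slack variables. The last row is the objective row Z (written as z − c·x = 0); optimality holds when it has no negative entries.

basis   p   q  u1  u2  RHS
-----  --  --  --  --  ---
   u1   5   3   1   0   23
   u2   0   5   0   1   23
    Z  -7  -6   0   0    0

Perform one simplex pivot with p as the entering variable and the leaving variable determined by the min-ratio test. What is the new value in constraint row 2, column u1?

Ratio test on column p — row 1: 23/5 = 23/5; row 2: entry 0 ≤ 0. Minimum is 23/5 at row 1 (u1 leaves); pivot element 5.
Divide row 1 by 5; eliminate column p from the other rows.
Row 2 update in column u1: 0 − 0·(1/5) = 0.

0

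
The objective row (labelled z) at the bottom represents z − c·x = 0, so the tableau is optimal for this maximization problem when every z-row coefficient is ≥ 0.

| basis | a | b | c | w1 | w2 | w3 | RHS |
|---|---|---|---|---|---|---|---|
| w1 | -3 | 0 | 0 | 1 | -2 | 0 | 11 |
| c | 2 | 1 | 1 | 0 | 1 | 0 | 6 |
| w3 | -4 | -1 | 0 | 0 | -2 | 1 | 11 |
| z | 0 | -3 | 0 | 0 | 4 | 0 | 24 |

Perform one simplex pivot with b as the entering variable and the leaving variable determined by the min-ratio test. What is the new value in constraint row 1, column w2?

-2

Ratio test on column b — row 1: entry 0 ≤ 0; row 2: 6/1 = 6; row 3: entry -1 ≤ 0. Minimum is 6 at row 2 (c leaves); pivot element 1.
Divide row 2 by 1; eliminate column b from the other rows.
Row 1 update in column w2: -2 − 0·1 = -2.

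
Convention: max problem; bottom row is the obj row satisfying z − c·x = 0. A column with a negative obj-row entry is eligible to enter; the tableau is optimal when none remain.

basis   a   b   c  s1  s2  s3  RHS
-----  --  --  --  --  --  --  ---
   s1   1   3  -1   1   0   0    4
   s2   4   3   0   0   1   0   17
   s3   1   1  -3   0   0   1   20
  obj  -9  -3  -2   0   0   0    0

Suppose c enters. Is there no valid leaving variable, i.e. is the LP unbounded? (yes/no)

yes

Every constraint-row entry in column c is ≤ 0, so increasing c is unbounded.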